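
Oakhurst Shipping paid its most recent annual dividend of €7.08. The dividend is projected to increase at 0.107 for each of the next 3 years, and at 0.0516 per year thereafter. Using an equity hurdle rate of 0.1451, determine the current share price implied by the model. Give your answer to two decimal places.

€91.80

Two-stage DDM. Project D₁…D_3 at 0.107, terminal growth 0.0516, discount at r = 0.1451.
D_1 = 7.8376
D_2 = 8.6762
D_3 = 9.6045
Terminal value at t=3: TV = D_4/(r−g) = 10.1001/(0.1451−0.0516) = 108.0227
P₀ = 7.8376/(1+0.1451)^1 + 8.6762/(1+0.1451)^2 + 9.6045/(1+0.1451)^3 + 108.0227/(1+0.1451)^3 = 91.8001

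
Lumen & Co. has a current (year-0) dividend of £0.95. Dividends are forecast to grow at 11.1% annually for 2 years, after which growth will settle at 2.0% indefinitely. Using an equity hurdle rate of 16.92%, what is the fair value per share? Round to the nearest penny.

Two-stage DDM. Project D₁…D_2 at 0.111, terminal growth 0.02, discount at r = 0.1692.
D_1 = 1.0554
D_2 = 1.1726
Terminal value at t=2: TV = D_3/(r−g) = 1.1961/(0.1692−0.02) = 8.0165
P₀ = 1.0554/(1+0.1692)^1 + 1.1726/(1+0.1692)^2 + 8.0165/(1+0.1692)^2 = 7.6246

£7.62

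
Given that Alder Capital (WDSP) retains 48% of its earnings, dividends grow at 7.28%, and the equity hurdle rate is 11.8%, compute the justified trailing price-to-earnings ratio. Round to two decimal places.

12.34

Payout ratio b = 1 − 0.48 = 0.52.
Justified trailing P/E = b(1+g)/(r−g) = 0.52×(1+0.0728)/(0.118−0.0728) = 12.3419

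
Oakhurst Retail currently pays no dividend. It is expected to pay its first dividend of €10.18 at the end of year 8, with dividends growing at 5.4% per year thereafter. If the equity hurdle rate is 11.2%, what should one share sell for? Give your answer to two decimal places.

€83.48

Deferred-dividend DDM. At t=7 the remaining stream is a growing perpetuity with first payment D_8 = 10.18.
V_7 = D_8/(r−g) = 10.18/(0.112−0.054) = 175.5172
P₀ = V_7/(1+r)^7 = 175.5172/(1+0.112)^7 = 83.4807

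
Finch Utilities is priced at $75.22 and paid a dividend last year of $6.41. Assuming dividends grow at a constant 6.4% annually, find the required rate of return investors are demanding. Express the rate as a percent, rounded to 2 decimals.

15.47%

Rearranging the constant-growth DDM: r = D₁/P₀ + g.
D₁ = 6.41 × (1 + 0.064) = 6.8202.
r = 6.8202 / 75.22 + 0.064 = 0.09067 + 0.064 = 0.15467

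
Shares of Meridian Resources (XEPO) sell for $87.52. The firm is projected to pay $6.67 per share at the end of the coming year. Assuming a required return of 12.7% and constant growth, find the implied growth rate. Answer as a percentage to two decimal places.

5.08%

From P₀ = D₁/(r − g), the implied growth is g = r − D₁/P₀.
g = 0.127 − 6.67/87.52 = 0.127 − 0.07621 = 0.05079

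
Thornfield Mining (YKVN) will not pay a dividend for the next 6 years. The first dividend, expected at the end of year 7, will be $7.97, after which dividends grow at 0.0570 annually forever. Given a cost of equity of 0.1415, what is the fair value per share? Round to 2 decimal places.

$42.63

Deferred-dividend DDM. At t=6 the remaining stream is a growing perpetuity with first payment D_7 = 7.97.
V_6 = D_7/(r−g) = 7.97/(0.1415−0.057) = 94.3195
P₀ = V_6/(1+r)^6 = 94.3195/(1+0.1415)^6 = 42.6330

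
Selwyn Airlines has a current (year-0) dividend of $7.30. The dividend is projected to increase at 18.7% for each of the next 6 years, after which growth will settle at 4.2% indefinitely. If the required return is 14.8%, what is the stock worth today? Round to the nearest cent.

$137.00

Two-stage DDM. Project D₁…D_6 at 0.187, terminal growth 0.042, discount at r = 0.148.
D_1 = 8.6651
D_2 = 10.2855
D_3 = 12.2089
D_4 = 14.4919
D_5 = 17.2019
D_6 = 20.4187
Terminal value at t=6: TV = D_7/(r−g) = 21.2762/(0.148−0.042) = 200.7193
P₀ = 8.6651/(1+0.148)^1 + 10.2855/(1+0.148)^2 + 12.2089/(1+0.148)^3 + 14.4919/(1+0.148)^4 + 17.2019/(1+0.148)^5 + 20.4187/(1+0.148)^6 + 200.7193/(1+0.148)^6 = 137.0005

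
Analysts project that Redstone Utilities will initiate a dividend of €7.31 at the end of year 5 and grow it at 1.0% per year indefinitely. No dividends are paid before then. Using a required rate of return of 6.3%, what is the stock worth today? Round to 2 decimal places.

Deferred-dividend DDM. At t=4 the remaining stream is a growing perpetuity with first payment D_5 = 7.31.
V_4 = D_5/(r−g) = 7.31/(0.063−0.01) = 137.9245
P₀ = V_4/(1+r)^4 = 137.9245/(1+0.063)^4 = 108.0211

€108.02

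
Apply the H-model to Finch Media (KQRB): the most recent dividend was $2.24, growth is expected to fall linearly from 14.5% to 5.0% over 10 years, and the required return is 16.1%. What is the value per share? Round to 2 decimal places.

$30.77

H-model: P₀ = D₀[(1+g_L) + H(g_S−g_L)]/(r−g_L), with H = 10/2 = 5.
P₀ = 2.24 × [(1+0.05) + 5×(0.145−0.05)] / (0.161−0.05)
   = 2.24 × 1.5250 / 0.111 = 30.7748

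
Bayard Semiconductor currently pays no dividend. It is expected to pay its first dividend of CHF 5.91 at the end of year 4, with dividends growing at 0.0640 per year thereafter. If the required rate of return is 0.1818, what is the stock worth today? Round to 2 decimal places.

Deferred-dividend DDM. At t=3 the remaining stream is a growing perpetuity with first payment D_4 = 5.91.
V_3 = D_4/(r−g) = 5.91/(0.1818−0.064) = 50.1698
P₀ = V_3/(1+r)^3 = 50.1698/(1+0.1818)^3 = 30.3956

CHF 30.40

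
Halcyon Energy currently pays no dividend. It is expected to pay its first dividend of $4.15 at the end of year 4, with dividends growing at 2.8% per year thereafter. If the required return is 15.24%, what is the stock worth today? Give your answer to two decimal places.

Deferred-dividend DDM. At t=3 the remaining stream is a growing perpetuity with first payment D_4 = 4.15.
V_3 = D_4/(r−g) = 4.15/(0.1524−0.028) = 33.3601
P₀ = V_3/(1+r)^3 = 33.3601/(1+0.1524)^3 = 21.7981

$21.80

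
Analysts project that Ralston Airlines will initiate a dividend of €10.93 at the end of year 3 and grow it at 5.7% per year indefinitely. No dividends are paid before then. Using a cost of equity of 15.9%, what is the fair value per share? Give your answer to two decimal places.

€79.77

Deferred-dividend DDM. At t=2 the remaining stream is a growing perpetuity with first payment D_3 = 10.93.
V_2 = D_3/(r−g) = 10.93/(0.159−0.057) = 107.1569
P₀ = V_2/(1+r)^2 = 107.1569/(1+0.159)^2 = 79.7725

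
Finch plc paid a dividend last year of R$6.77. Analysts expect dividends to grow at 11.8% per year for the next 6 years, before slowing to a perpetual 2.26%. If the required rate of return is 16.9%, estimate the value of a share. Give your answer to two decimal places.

Two-stage DDM. Project D₁…D_6 at 0.118, terminal growth 0.0226, discount at r = 0.169.
D_1 = 7.5689
D_2 = 8.4620
D_3 = 9.4605
D_4 = 10.5768
D_5 = 11.8249
D_6 = 13.2202
Terminal value at t=6: TV = D_7/(r−g) = 13.5190/(0.169−0.0226) = 92.3430
P₀ = 7.5689/(1+0.169)^1 + 8.4620/(1+0.169)^2 + 9.4605/(1+0.169)^3 + 10.5768/(1+0.169)^4 + 11.8249/(1+0.169)^5 + 13.2202/(1+0.169)^6 + 92.3430/(1+0.169)^6 = 71.0334

R$71.03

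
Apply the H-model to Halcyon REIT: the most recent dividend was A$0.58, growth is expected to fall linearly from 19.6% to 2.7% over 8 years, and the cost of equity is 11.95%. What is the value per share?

A$10.68

H-model: P₀ = D₀[(1+g_L) + H(g_S−g_L)]/(r−g_L), with H = 8/2 = 4.
P₀ = 0.58 × [(1+0.027) + 4×(0.196−0.027)] / (0.1195−0.027)
   = 0.58 × 1.7030 / 0.0925 = 10.6783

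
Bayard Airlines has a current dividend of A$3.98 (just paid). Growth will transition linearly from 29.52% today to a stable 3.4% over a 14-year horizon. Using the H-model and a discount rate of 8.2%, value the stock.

A$237.34

H-model: P₀ = D₀[(1+g_L) + H(g_S−g_L)]/(r−g_L), with H = 14/2 = 7.
P₀ = 3.98 × [(1+0.034) + 7×(0.2952−0.034)] / (0.082−0.034)
   = 3.98 × 2.8624 / 0.048 = 237.3407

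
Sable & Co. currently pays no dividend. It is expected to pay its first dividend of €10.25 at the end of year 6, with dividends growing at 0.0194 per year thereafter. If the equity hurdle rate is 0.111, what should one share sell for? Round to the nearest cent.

Deferred-dividend DDM. At t=5 the remaining stream is a growing perpetuity with first payment D_6 = 10.25.
V_5 = D_6/(r−g) = 10.25/(0.111−0.0194) = 111.8996
P₀ = V_5/(1+r)^5 = 111.8996/(1+0.111)^5 = 66.1086

€66.11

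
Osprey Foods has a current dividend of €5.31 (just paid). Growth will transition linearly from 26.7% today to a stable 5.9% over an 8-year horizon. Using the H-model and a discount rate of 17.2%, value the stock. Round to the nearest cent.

H-model: P₀ = D₀[(1+g_L) + H(g_S−g_L)]/(r−g_L), with H = 8/2 = 4.
P₀ = 5.31 × [(1+0.059) + 4×(0.267−0.059)] / (0.172−0.059)
   = 5.31 × 1.8910 / 0.113 = 88.8603

€88.86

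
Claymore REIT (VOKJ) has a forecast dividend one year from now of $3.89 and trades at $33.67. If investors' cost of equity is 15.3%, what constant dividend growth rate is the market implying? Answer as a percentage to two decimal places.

From P₀ = D₁/(r − g), the implied growth is g = r − D₁/P₀.
g = 0.153 − 3.89/33.67 = 0.153 − 0.11553 = 0.03747

3.75%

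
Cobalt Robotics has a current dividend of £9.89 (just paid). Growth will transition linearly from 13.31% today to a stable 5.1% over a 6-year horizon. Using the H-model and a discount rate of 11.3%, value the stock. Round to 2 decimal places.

£206.94

H-model: P₀ = D₀[(1+g_L) + H(g_S−g_L)]/(r−g_L), with H = 6/2 = 3.
P₀ = 9.89 × [(1+0.051) + 3×(0.1331−0.051)] / (0.113−0.051)
   = 9.89 × 1.2973 / 0.062 = 206.9403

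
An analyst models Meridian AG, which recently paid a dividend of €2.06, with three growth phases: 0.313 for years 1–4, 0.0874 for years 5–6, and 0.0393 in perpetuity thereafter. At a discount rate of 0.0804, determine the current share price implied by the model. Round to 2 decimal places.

€137.92

Three-stage DDM. Project D₁…D_6; terminal Gordon value at t=6 with g = 0.0393; discount at r = 0.0804.
D_1 = 2.7048
D_2 = 3.5514
D_3 = 4.6630
D_4 = 6.1225
D_5 = 6.6576
D_6 = 7.2394
TV_6 = 7.5239/(0.0804−0.0393) = 183.0644
P₀ = Σ Dₜ/(1+r)ᵗ + TV_6/(1+r)^6 = 137.9172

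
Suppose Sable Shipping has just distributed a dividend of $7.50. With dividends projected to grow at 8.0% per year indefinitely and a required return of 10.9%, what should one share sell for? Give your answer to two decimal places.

Gordon growth model: P₀ = D₁/(r − g). D₁ = 7.50 × (1 + 0.08) = 8.1000.
P₀ = 8.1000 / (0.109 − 0.08) = 8.1000 / 0.029 = 279.3103

$279.31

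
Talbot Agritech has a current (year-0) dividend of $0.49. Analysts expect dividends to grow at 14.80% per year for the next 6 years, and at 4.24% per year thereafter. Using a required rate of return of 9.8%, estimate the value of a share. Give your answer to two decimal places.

Two-stage DDM. Project D₁…D_6 at 0.148, terminal growth 0.0424, discount at r = 0.098.
D_1 = 0.5625
D_2 = 0.6458
D_3 = 0.7413
D_4 = 0.8511
D_5 = 0.9770
D_6 = 1.1216
Terminal value at t=6: TV = D_7/(r−g) = 1.1692/(0.098−0.0424) = 21.0284
P₀ = 0.5625/(1+0.098)^1 + 0.6458/(1+0.098)^2 + 0.7413/(1+0.098)^3 + 0.8511/(1+0.098)^4 + 0.9770/(1+0.098)^5 + 1.1216/(1+0.098)^6 + 21.0284/(1+0.098)^6 = 15.4461

$15.45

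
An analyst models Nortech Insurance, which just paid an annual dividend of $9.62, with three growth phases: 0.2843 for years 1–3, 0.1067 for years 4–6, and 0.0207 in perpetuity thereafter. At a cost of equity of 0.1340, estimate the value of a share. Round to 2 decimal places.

$194.16

Three-stage DDM. Project D₁…D_6; terminal Gordon value at t=6 with g = 0.0207; discount at r = 0.134.
D_1 = 12.3550
D_2 = 15.8675
D_3 = 20.3786
D_4 = 22.5530
D_5 = 24.9594
D_6 = 27.6226
TV_6 = 28.1944/(0.134−0.0207) = 248.8470
P₀ = Σ Dₜ/(1+r)ᵗ + TV_6/(1+r)^6 = 194.1640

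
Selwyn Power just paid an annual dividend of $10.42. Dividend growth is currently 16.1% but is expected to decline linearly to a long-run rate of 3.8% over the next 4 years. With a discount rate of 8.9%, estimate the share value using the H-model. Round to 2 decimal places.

H-model: P₀ = D₀[(1+g_L) + H(g_S−g_L)]/(r−g_L), with H = 4/2 = 2.
P₀ = 10.42 × [(1+0.038) + 2×(0.161−0.038)] / (0.089−0.038)
   = 10.42 × 1.2840 / 0.051 = 262.3388

$262.34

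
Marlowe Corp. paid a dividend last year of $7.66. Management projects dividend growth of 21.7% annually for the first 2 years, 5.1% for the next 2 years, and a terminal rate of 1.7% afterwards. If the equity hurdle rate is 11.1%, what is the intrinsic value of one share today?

Three-stage DDM. Project D₁…D_4; terminal Gordon value at t=4 with g = 0.017; discount at r = 0.111.
D_1 = 9.3222
D_2 = 11.3451
D_3 = 11.9237
D_4 = 12.5319
TV_4 = 12.7449/(0.111−0.017) = 135.5840
P₀ = Σ Dₜ/(1+r)ᵗ + TV_4/(1+r)^4 = 123.4950

$123.49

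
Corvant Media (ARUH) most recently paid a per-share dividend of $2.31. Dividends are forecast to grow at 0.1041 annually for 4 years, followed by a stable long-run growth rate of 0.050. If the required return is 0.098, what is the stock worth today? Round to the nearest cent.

$61.03

Two-stage DDM. Project D₁…D_4 at 0.1041, terminal growth 0.05, discount at r = 0.098.
D_1 = 2.5505
D_2 = 2.8160
D_3 = 3.1091
D_4 = 3.4328
Terminal value at t=4: TV = D_5/(r−g) = 3.6044/(0.098−0.05) = 75.0920
P₀ = 2.5505/(1+0.098)^1 + 2.8160/(1+0.098)^2 + 3.1091/(1+0.098)^3 + 3.4328/(1+0.098)^4 + 75.0920/(1+0.098)^4 = 61.0326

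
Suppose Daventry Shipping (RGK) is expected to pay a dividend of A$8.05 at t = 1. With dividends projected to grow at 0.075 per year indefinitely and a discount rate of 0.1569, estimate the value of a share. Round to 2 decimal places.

A$98.29

Gordon growth model: P₀ = D₁/(r − g), with D₁ = 8.05 given directly.
P₀ = 8.0500 / (0.1569 − 0.075) = 8.0500 / 0.0819 = 98.2906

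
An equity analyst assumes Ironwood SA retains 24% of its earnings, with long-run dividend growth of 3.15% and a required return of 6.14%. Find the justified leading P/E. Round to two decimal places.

25.42

Payout ratio b = 1 − 0.24 = 0.76.
Justified leading P/E = b/(r−g) = 0.76/(0.0614−0.0315) = 25.4181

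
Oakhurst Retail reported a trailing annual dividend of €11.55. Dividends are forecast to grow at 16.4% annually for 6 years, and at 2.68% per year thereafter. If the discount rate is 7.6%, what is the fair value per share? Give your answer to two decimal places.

€478.39

Two-stage DDM. Project D₁…D_6 at 0.164, terminal growth 0.0268, discount at r = 0.076.
D_1 = 13.4442
D_2 = 15.6490
D_3 = 18.2155
D_4 = 21.2028
D_5 = 24.6801
D_6 = 28.7276
Terminal value at t=6: TV = D_7/(r−g) = 29.4975/(0.076−0.0268) = 599.5434
P₀ = 13.4442/(1+0.076)^1 + 15.6490/(1+0.076)^2 + 18.2155/(1+0.076)^3 + 21.2028/(1+0.076)^4 + 24.6801/(1+0.076)^5 + 28.7276/(1+0.076)^6 + 599.5434/(1+0.076)^6 = 478.3928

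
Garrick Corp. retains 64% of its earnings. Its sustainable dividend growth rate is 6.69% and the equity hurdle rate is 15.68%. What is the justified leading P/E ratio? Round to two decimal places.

4.00

Payout ratio b = 1 − 0.64 = 0.36.
Justified leading P/E = b/(r−g) = 0.36/(0.1568−0.0669) = 4.0044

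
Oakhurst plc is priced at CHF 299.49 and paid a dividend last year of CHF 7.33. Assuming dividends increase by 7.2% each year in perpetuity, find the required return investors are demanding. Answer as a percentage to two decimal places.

Rearranging the constant-growth DDM: r = D₁/P₀ + g.
D₁ = 7.33 × (1 + 0.072) = 7.8578.
r = 7.8578 / 299.49 + 0.072 = 0.02624 + 0.072 = 0.09824

9.82%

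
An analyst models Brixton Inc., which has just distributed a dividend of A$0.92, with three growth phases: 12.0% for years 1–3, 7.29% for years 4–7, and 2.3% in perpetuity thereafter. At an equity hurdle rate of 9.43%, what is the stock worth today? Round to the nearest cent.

A$19.73

Three-stage DDM. Project D₁…D_7; terminal Gordon value at t=7 with g = 0.023; discount at r = 0.0943.
D_1 = 1.0304
D_2 = 1.1540
D_3 = 1.2925
D_4 = 1.3868
D_5 = 1.4879
D_6 = 1.5963
D_7 = 1.7127
TV_7 = 1.7521/(0.0943−0.023) = 24.5734
P₀ = Σ Dₜ/(1+r)ᵗ + TV_7/(1+r)^7 = 19.7250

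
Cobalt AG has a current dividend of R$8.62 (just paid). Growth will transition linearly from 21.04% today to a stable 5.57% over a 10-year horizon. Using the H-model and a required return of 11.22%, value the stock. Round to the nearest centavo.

H-model: P₀ = D₀[(1+g_L) + H(g_S−g_L)]/(r−g_L), with H = 10/2 = 5.
P₀ = 8.62 × [(1+0.0557) + 5×(0.2104−0.0557)] / (0.1122−0.0557)
   = 8.62 × 1.8292 / 0.0565 = 279.0744

R$279.07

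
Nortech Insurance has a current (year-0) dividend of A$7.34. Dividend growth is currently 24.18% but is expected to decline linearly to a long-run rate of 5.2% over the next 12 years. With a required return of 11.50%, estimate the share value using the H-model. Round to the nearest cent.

H-model: P₀ = D₀[(1+g_L) + H(g_S−g_L)]/(r−g_L), with H = 12/2 = 6.
P₀ = 7.34 × [(1+0.052) + 6×(0.2418−0.052)] / (0.115−0.052)
   = 7.34 × 2.1908 / 0.063 = 255.2456

A$255.25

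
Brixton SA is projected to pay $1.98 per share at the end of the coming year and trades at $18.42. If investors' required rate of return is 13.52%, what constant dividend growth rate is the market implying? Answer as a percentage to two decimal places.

2.77%

From P₀ = D₁/(r − g), the implied growth is g = r − D₁/P₀.
g = 0.1352 − 1.98/18.42 = 0.1352 − 0.10749 = 0.02771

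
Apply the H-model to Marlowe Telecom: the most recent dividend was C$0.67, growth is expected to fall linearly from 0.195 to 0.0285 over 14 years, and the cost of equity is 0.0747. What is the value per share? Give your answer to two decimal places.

H-model: P₀ = D₀[(1+g_L) + H(g_S−g_L)]/(r−g_L), with H = 14/2 = 7.
P₀ = 0.67 × [(1+0.0285) + 7×(0.195−0.0285)] / (0.0747−0.0285)
   = 0.67 × 2.1940 / 0.0462 = 31.8177

C$31.82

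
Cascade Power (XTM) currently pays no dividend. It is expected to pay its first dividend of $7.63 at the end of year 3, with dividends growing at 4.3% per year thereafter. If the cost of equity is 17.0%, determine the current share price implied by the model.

Deferred-dividend DDM. At t=2 the remaining stream is a growing perpetuity with first payment D_3 = 7.63.
V_2 = D_3/(r−g) = 7.63/(0.17−0.043) = 60.0787
P₀ = V_2/(1+r)^2 = 60.0787/(1+0.17)^2 = 43.8883

$43.89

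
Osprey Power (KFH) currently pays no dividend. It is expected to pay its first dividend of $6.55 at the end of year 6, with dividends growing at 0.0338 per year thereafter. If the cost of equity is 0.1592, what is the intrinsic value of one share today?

$24.95

Deferred-dividend DDM. At t=5 the remaining stream is a growing perpetuity with first payment D_6 = 6.55.
V_5 = D_6/(r−g) = 6.55/(0.1592−0.0338) = 52.2329
P₀ = V_5/(1+r)^5 = 52.2329/(1+0.1592)^5 = 24.9547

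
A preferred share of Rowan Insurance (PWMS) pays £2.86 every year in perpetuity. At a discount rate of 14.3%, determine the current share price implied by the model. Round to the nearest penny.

Zero-growth DDM (perpetuity): P₀ = D/r = 2.86 / 0.143 = 20.0000

£20.00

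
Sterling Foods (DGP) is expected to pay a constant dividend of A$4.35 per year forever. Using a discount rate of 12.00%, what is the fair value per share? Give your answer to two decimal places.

A$36.25

Zero-growth DDM (perpetuity): P₀ = D/r = 4.35 / 0.12 = 36.2500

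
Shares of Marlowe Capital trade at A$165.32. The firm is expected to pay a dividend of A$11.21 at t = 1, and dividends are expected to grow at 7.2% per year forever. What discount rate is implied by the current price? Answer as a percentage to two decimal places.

13.98%

Rearranging the constant-growth DDM: r = D₁/P₀ + g.
r = 11.2100 / 165.32 + 0.072 = 0.06781 + 0.072 = 0.13981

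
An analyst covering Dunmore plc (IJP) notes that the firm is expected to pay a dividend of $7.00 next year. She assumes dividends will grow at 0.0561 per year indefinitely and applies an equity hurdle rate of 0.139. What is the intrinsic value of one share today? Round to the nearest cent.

$84.44

Gordon growth model: P₀ = D₁/(r − g), with D₁ = 7.00 given directly.
P₀ = 7.0000 / (0.139 − 0.0561) = 7.0000 / 0.0829 = 84.4391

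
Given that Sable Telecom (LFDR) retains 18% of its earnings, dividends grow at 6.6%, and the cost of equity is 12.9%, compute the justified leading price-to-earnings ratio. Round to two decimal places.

13.02

Payout ratio b = 1 − 0.18 = 0.82.
Justified leading P/E = b/(r−g) = 0.82/(0.129−0.066) = 13.0159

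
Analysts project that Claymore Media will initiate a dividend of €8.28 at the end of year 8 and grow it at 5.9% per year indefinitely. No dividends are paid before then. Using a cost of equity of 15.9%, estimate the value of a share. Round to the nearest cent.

Deferred-dividend DDM. At t=7 the remaining stream is a growing perpetuity with first payment D_8 = 8.28.
V_7 = D_8/(r−g) = 8.28/(0.159−0.059) = 82.8000
P₀ = V_7/(1+r)^7 = 82.8000/(1+0.159)^7 = 29.4745

€29.47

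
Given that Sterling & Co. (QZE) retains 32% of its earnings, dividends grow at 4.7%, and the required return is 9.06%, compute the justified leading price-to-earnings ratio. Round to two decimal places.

15.60

Payout ratio b = 1 − 0.32 = 0.68.
Justified leading P/E = b/(r−g) = 0.68/(0.0906−0.047) = 15.5963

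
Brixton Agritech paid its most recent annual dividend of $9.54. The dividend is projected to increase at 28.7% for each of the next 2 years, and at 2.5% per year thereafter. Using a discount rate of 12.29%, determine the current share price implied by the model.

Two-stage DDM. Project D₁…D_2 at 0.287, terminal growth 0.025, discount at r = 0.1229.
D_1 = 12.2780
D_2 = 15.8018
Terminal value at t=2: TV = D_3/(r−g) = 16.1968/(0.1229−0.025) = 165.4423
P₀ = 12.2780/(1+0.1229)^1 + 15.8018/(1+0.1229)^2 + 165.4423/(1+0.1229)^2 = 154.6755

$154.68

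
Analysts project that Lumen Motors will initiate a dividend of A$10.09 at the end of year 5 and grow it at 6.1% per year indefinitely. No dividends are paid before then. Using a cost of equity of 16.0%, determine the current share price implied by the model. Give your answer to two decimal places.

Deferred-dividend DDM. At t=4 the remaining stream is a growing perpetuity with first payment D_5 = 10.09.
V_4 = D_5/(r−g) = 10.09/(0.16−0.061) = 101.9192
P₀ = V_4/(1+r)^4 = 101.9192/(1+0.16)^4 = 56.2891

A$56.29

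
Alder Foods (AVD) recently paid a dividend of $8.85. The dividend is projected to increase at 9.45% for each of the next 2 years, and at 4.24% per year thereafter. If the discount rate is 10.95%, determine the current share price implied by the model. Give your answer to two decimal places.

Two-stage DDM. Project D₁…D_2 at 0.0945, terminal growth 0.0424, discount at r = 0.1095.
D_1 = 9.6863
D_2 = 10.6017
Terminal value at t=2: TV = D_3/(r−g) = 11.0512/(0.1095−0.0424) = 164.6974
P₀ = 9.6863/(1+0.1095)^1 + 10.6017/(1+0.1095)^2 + 164.6974/(1+0.1095)^2 = 151.1353

$151.14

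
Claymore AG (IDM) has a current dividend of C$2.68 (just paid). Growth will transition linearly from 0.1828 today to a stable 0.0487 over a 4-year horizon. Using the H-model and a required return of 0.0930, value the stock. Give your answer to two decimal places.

H-model: P₀ = D₀[(1+g_L) + H(g_S−g_L)]/(r−g_L), with H = 4/2 = 2.
P₀ = 2.68 × [(1+0.0487) + 2×(0.1828−0.0487)] / (0.093−0.0487)
   = 2.68 × 1.3169 / 0.0443 = 79.6680

C$79.67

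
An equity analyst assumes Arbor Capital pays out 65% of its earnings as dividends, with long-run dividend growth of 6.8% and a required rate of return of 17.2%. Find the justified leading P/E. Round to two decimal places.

Justified leading P/E = b/(r−g) = 0.65/(0.172−0.068) = 6.2500

6.25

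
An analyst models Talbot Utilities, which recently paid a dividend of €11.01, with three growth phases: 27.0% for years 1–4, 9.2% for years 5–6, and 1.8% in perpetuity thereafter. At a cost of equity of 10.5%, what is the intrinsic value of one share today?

€320.41

Three-stage DDM. Project D₁…D_6; terminal Gordon value at t=6 with g = 0.018; discount at r = 0.105.
D_1 = 13.9827
D_2 = 17.7580
D_3 = 22.5527
D_4 = 28.6419
D_5 = 31.2770
D_6 = 34.1545
TV_6 = 34.7692/(0.105−0.018) = 399.6465
P₀ = Σ Dₜ/(1+r)ᵗ + TV_6/(1+r)^6 = 320.4051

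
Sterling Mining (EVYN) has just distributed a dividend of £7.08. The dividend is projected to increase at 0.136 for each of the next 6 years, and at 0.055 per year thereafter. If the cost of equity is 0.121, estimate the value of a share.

£167.08

Two-stage DDM. Project D₁…D_6 at 0.136, terminal growth 0.055, discount at r = 0.121.
D_1 = 8.0429
D_2 = 9.1367
D_3 = 10.3793
D_4 = 11.7909
D_5 = 13.3945
D_6 = 15.2161
Terminal value at t=6: TV = D_7/(r−g) = 16.0530/(0.121−0.055) = 243.2270
P₀ = 8.0429/(1+0.121)^1 + 9.1367/(1+0.121)^2 + 10.3793/(1+0.121)^3 + 11.7909/(1+0.121)^4 + 13.3945/(1+0.121)^5 + 15.2161/(1+0.121)^6 + 243.2270/(1+0.121)^6 = 167.0827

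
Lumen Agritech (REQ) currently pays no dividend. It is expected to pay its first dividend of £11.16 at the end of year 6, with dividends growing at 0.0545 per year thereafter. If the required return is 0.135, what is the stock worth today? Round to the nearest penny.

£73.60

Deferred-dividend DDM. At t=5 the remaining stream is a growing perpetuity with first payment D_6 = 11.16.
V_5 = D_6/(r−g) = 11.16/(0.135−0.0545) = 138.6335
P₀ = V_5/(1+r)^5 = 138.6335/(1+0.135)^5 = 73.6019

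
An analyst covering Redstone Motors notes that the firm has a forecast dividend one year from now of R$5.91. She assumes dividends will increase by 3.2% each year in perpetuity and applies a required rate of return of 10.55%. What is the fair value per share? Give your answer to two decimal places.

Gordon growth model: P₀ = D₁/(r − g), with D₁ = 5.91 given directly.
P₀ = 5.9100 / (0.1055 − 0.032) = 5.9100 / 0.0735 = 80.4082

R$80.41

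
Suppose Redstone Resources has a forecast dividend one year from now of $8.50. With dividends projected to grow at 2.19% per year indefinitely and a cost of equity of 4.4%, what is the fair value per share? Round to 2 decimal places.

$384.62

Gordon growth model: P₀ = D₁/(r − g), with D₁ = 8.50 given directly.
P₀ = 8.5000 / (0.044 − 0.0219) = 8.5000 / 0.0221 = 384.6154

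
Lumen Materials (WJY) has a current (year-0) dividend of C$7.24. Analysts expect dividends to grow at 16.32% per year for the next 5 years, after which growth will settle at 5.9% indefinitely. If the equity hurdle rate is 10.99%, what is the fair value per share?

Two-stage DDM. Project D₁…D_5 at 0.1632, terminal growth 0.059, discount at r = 0.1099.
D_1 = 8.4216
D_2 = 9.7960
D_3 = 11.3947
D_4 = 13.2543
D_5 = 15.4174
Terminal value at t=5: TV = D_6/(r−g) = 16.3270/(0.1099−0.059) = 320.7663
P₀ = 8.4216/(1+0.1099)^1 + 9.7960/(1+0.1099)^2 + 11.3947/(1+0.1099)^3 + 13.2543/(1+0.1099)^4 + 15.4174/(1+0.1099)^5 + 320.7663/(1+0.1099)^5 = 232.2064

C$232.21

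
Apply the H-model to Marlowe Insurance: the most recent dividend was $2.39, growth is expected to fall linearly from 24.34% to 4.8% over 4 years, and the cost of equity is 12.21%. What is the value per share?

H-model: P₀ = D₀[(1+g_L) + H(g_S−g_L)]/(r−g_L), with H = 4/2 = 2.
P₀ = 2.39 × [(1+0.048) + 2×(0.2434−0.048)] / (0.1221−0.048)
   = 2.39 × 1.4388 / 0.0741 = 46.4066

$46.41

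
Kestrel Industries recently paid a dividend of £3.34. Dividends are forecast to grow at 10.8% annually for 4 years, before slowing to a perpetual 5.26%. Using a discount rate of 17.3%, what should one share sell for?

£34.86

Two-stage DDM. Project D₁…D_4 at 0.108, terminal growth 0.0526, discount at r = 0.173.
D_1 = 3.7007
D_2 = 4.1004
D_3 = 4.5432
D_4 = 5.0339
Terminal value at t=4: TV = D_5/(r−g) = 5.2987/(0.173−0.0526) = 44.0091
P₀ = 3.7007/(1+0.173)^1 + 4.1004/(1+0.173)^2 + 4.5432/(1+0.173)^3 + 5.0339/(1+0.173)^4 + 44.0091/(1+0.173)^4 = 34.8551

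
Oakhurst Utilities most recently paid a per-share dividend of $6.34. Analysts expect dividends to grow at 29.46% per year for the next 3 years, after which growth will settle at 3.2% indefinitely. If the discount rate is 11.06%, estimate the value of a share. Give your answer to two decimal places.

Two-stage DDM. Project D₁…D_3 at 0.2946, terminal growth 0.032, discount at r = 0.1106.
D_1 = 8.2078
D_2 = 10.6258
D_3 = 13.7561
Terminal value at t=3: TV = D_4/(r−g) = 14.1963/(0.1106−0.032) = 180.6148
P₀ = 8.2078/(1+0.1106)^1 + 10.6258/(1+0.1106)^2 + 13.7561/(1+0.1106)^3 + 180.6148/(1+0.1106)^3 = 157.8973

$157.90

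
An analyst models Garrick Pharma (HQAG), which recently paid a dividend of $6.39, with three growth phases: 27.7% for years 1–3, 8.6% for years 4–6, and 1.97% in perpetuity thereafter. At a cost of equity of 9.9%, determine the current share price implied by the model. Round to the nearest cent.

Three-stage DDM. Project D₁…D_6; terminal Gordon value at t=6 with g = 0.0197; discount at r = 0.099.
D_1 = 8.1600
D_2 = 10.4204
D_3 = 13.3068
D_4 = 14.4512
D_5 = 15.6940
D_6 = 17.0437
TV_6 = 17.3794/(0.099−0.0197) = 219.1605
P₀ = Σ Dₜ/(1+r)ᵗ + TV_6/(1+r)^6 = 179.8336

$179.83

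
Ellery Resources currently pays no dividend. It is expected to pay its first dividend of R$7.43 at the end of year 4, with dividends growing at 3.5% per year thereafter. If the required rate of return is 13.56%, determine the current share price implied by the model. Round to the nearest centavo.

R$50.43

Deferred-dividend DDM. At t=3 the remaining stream is a growing perpetuity with first payment D_4 = 7.43.
V_3 = D_4/(r−g) = 7.43/(0.1356−0.035) = 73.8569
P₀ = V_3/(1+r)^3 = 73.8569/(1+0.1356)^3 = 50.4330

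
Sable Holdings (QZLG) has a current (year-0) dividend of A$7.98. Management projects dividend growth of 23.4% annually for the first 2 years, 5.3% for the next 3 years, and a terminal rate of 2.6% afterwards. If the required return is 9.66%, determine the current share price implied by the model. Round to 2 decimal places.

Three-stage DDM. Project D₁…D_5; terminal Gordon value at t=5 with g = 0.026; discount at r = 0.0966.
D_1 = 9.8473
D_2 = 12.1516
D_3 = 12.7956
D_4 = 13.4738
D_5 = 14.1879
TV_5 = 14.5568/(0.0966−0.026) = 206.1869
P₀ = Σ Dₜ/(1+r)ᵗ + TV_5/(1+r)^5 = 177.0754

A$177.08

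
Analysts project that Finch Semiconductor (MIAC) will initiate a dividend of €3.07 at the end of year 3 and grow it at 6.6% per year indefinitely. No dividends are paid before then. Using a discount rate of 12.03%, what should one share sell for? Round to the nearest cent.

€45.05

Deferred-dividend DDM. At t=2 the remaining stream is a growing perpetuity with first payment D_3 = 3.07.
V_2 = D_3/(r−g) = 3.07/(0.1203−0.066) = 56.5378
P₀ = V_2/(1+r)^2 = 56.5378/(1+0.1203)^2 = 45.0474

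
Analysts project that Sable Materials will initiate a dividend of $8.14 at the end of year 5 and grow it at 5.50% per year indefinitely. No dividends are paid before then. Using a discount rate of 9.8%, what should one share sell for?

$130.24

Deferred-dividend DDM. At t=4 the remaining stream is a growing perpetuity with first payment D_5 = 8.14.
V_4 = D_5/(r−g) = 8.14/(0.098−0.055) = 189.3023
P₀ = V_4/(1+r)^4 = 189.3023/(1+0.098)^4 = 130.2407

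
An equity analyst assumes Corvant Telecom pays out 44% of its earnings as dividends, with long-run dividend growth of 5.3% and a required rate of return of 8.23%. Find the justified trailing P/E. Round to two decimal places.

Justified trailing P/E = b(1+g)/(r−g) = 0.44×(1+0.053)/(0.0823−0.053) = 15.8130

15.81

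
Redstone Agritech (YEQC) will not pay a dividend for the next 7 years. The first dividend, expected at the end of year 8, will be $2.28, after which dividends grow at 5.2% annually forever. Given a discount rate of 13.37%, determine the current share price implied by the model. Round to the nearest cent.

$11.59

Deferred-dividend DDM. At t=7 the remaining stream is a growing perpetuity with first payment D_8 = 2.28.
V_7 = D_8/(r−g) = 2.28/(0.1337−0.052) = 27.9070
P₀ = V_7/(1+r)^7 = 27.9070/(1+0.1337)^7 = 11.5938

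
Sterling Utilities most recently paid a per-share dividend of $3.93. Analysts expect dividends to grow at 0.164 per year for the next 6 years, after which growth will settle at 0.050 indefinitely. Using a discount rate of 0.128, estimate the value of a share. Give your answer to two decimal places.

$90.24

Two-stage DDM. Project D₁…D_6 at 0.164, terminal growth 0.05, discount at r = 0.128.
D_1 = 4.5745
D_2 = 5.3247
D_3 = 6.1980
D_4 = 7.2145
D_5 = 8.3976
D_6 = 9.7749
Terminal value at t=6: TV = D_7/(r−g) = 10.2636/(0.128−0.05) = 131.5846
P₀ = 4.5745/(1+0.128)^1 + 5.3247/(1+0.128)^2 + 6.1980/(1+0.128)^3 + 7.2145/(1+0.128)^4 + 8.3976/(1+0.128)^5 + 9.7749/(1+0.128)^6 + 131.5846/(1+0.128)^6 = 90.2365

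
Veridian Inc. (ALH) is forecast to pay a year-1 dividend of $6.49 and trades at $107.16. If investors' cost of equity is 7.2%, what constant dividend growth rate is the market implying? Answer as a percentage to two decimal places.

1.14%

From P₀ = D₁/(r − g), the implied growth is g = r − D₁/P₀.
g = 0.072 − 6.49/107.16 = 0.072 − 0.06056 = 0.01144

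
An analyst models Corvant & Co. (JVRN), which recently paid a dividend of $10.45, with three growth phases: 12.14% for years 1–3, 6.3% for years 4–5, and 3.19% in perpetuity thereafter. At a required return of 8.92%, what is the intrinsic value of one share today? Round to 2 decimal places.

$250.85

Three-stage DDM. Project D₁…D_5; terminal Gordon value at t=5 with g = 0.0319; discount at r = 0.0892.
D_1 = 11.7186
D_2 = 13.1413
D_3 = 14.7366
D_4 = 15.6650
D_5 = 16.6519
TV_5 = 17.1831/(0.0892−0.0319) = 299.8800
P₀ = Σ Dₜ/(1+r)ᵗ + TV_5/(1+r)^5 = 250.8512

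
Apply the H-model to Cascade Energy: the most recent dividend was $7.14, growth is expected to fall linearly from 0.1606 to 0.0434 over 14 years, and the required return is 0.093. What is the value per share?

$268.30

H-model: P₀ = D₀[(1+g_L) + H(g_S−g_L)]/(r−g_L), with H = 14/2 = 7.
P₀ = 7.14 × [(1+0.0434) + 7×(0.1606−0.0434)] / (0.093−0.0434)
   = 7.14 × 1.8638 / 0.0496 = 268.2970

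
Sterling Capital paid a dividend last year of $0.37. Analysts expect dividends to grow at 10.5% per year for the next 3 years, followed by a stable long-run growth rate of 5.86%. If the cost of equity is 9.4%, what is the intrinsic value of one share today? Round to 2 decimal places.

$12.53

Two-stage DDM. Project D₁…D_3 at 0.105, terminal growth 0.0586, discount at r = 0.094.
D_1 = 0.4088
D_2 = 0.4518
D_3 = 0.4992
Terminal value at t=3: TV = D_4/(r−g) = 0.5285/(0.094−0.0586) = 14.9285
P₀ = 0.4088/(1+0.094)^1 + 0.4518/(1+0.094)^2 + 0.4992/(1+0.094)^3 + 14.9285/(1+0.094)^3 = 12.5341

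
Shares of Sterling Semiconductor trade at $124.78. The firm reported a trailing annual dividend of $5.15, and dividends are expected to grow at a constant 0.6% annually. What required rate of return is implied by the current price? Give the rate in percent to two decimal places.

4.75%

Rearranging the constant-growth DDM: r = D₁/P₀ + g.
D₁ = 5.15 × (1 + 0.006) = 5.1809.
r = 5.1809 / 124.78 + 0.006 = 0.04152 + 0.006 = 0.04752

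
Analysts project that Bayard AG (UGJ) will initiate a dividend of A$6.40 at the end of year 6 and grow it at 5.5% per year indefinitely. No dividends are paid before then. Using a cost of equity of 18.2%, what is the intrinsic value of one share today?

Deferred-dividend DDM. At t=5 the remaining stream is a growing perpetuity with first payment D_6 = 6.40.
V_5 = D_6/(r−g) = 6.40/(0.182−0.055) = 50.3937
P₀ = V_5/(1+r)^5 = 50.3937/(1+0.182)^5 = 21.8418

A$21.84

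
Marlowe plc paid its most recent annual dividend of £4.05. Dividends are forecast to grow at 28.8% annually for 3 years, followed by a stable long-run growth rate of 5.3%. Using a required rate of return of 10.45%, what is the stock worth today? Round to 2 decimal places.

Two-stage DDM. Project D₁…D_3 at 0.288, terminal growth 0.053, discount at r = 0.1045.
D_1 = 5.2164
D_2 = 6.7187
D_3 = 8.6537
Terminal value at t=3: TV = D_4/(r−g) = 9.1124/(0.1045−0.053) = 176.9391
P₀ = 5.2164/(1+0.1045)^1 + 6.7187/(1+0.1045)^2 + 8.6537/(1+0.1045)^3 + 176.9391/(1+0.1045)^3 = 147.9716

£147.97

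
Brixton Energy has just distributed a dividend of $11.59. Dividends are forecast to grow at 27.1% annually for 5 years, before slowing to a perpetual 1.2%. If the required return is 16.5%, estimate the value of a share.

$194.31

Two-stage DDM. Project D₁…D_5 at 0.271, terminal growth 0.012, discount at r = 0.165.
D_1 = 14.7309
D_2 = 18.7230
D_3 = 23.7969
D_4 = 30.2458
D_5 = 38.4425
Terminal value at t=5: TV = D_6/(r−g) = 38.9038/(0.165−0.012) = 254.2730
P₀ = 14.7309/(1+0.165)^1 + 18.7230/(1+0.165)^2 + 23.7969/(1+0.165)^3 + 30.2458/(1+0.165)^4 + 38.4425/(1+0.165)^5 + 254.2730/(1+0.165)^5 = 194.3099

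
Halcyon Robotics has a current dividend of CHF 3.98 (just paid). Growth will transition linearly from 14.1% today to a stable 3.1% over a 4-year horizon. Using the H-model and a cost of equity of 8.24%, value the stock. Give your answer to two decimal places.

H-model: P₀ = D₀[(1+g_L) + H(g_S−g_L)]/(r−g_L), with H = 4/2 = 2.
P₀ = 3.98 × [(1+0.031) + 2×(0.141−0.031)] / (0.0824−0.031)
   = 3.98 × 1.2510 / 0.0514 = 96.8673

CHF 96.87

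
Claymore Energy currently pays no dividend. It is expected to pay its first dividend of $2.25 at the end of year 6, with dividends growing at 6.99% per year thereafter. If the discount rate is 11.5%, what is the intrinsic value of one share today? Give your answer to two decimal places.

$28.95

Deferred-dividend DDM. At t=5 the remaining stream is a growing perpetuity with first payment D_6 = 2.25.
V_5 = D_6/(r−g) = 2.25/(0.115−0.0699) = 49.8891
P₀ = V_5/(1+r)^5 = 49.8891/(1+0.115)^5 = 28.9489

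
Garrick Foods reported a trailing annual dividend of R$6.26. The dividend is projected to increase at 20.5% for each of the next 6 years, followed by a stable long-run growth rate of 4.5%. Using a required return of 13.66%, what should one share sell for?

Two-stage DDM. Project D₁…D_6 at 0.205, terminal growth 0.045, discount at r = 0.1366.
D_1 = 7.5433
D_2 = 9.0897
D_3 = 10.9531
D_4 = 13.1984
D_5 = 15.9041
D_6 = 19.1645
Terminal value at t=6: TV = D_7/(r−g) = 20.0269/(0.1366−0.045) = 218.6339
P₀ = 7.5433/(1+0.1366)^1 + 9.0897/(1+0.1366)^2 + 10.9531/(1+0.1366)^3 + 13.1984/(1+0.1366)^4 + 15.9041/(1+0.1366)^5 + 19.1645/(1+0.1366)^6 + 218.6339/(1+0.1366)^6 = 147.7220

R$147.72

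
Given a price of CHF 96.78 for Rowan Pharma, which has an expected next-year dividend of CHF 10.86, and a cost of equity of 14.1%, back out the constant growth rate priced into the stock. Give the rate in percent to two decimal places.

From P₀ = D₁/(r − g), the implied growth is g = r − D₁/P₀.
g = 0.141 − 10.86/96.78 = 0.141 − 0.11221 = 0.02879

2.88%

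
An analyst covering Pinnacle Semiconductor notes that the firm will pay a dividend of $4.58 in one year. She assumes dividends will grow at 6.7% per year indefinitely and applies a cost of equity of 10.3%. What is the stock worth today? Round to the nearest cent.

$127.22

Gordon growth model: P₀ = D₁/(r − g), with D₁ = 4.58 given directly.
P₀ = 4.5800 / (0.103 − 0.067) = 4.5800 / 0.036 = 127.2222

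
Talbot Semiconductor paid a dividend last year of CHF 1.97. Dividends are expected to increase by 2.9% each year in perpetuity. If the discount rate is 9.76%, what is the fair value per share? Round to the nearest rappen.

CHF 29.55

Gordon growth model: P₀ = D₁/(r − g). D₁ = 1.97 × (1 + 0.029) = 2.0271.
P₀ = 2.0271 / (0.0976 − 0.029) = 2.0271 / 0.0686 = 29.5500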